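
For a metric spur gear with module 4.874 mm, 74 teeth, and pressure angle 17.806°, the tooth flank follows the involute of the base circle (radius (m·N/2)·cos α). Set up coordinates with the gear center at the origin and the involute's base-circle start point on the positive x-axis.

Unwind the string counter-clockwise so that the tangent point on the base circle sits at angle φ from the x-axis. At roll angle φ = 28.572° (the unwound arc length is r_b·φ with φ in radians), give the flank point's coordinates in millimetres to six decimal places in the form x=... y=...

x=191.739173 y=6.922498

pitch radius r_p = m·N/2 = 4.874·74/2 = 180.338000
base radius r_b = r_p·cos α = 180.338000·cos 17.806° = 171.699336
roll angle φ = 28.572° = 0.49867547 rad
x = r_b·(cos φ + φ·sin φ) = 171.699336·(0.87821680 + 0.49867547·0.47826274) = 191.739173
y = r_b·(sin φ − φ·cos φ) = 171.699336·(0.47826274 − 0.49867547·0.87821680) = 6.922498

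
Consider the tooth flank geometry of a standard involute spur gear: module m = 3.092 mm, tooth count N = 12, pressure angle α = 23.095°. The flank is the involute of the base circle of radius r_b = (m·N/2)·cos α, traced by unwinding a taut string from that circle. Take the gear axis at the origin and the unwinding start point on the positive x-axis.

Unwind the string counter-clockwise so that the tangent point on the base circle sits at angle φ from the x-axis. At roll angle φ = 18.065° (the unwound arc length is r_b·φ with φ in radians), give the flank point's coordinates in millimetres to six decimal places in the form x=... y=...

pitch radius r_p = m·N/2 = 3.092·12/2 = 18.552000
base radius r_b = r_p·cos α = 18.552000·cos 23.095° = 17.065164
roll angle φ = 18.065° = 0.31529373 rad
x = r_b·(cos φ + φ·sin φ) = 17.065164·(0.95070534 + 0.31529373·0.31009573) = 17.892424
y = r_b·(sin φ − φ·cos φ) = 17.065164·(0.31009573 − 0.31529373·0.95070534) = 0.176527

x=17.892424 y=0.176527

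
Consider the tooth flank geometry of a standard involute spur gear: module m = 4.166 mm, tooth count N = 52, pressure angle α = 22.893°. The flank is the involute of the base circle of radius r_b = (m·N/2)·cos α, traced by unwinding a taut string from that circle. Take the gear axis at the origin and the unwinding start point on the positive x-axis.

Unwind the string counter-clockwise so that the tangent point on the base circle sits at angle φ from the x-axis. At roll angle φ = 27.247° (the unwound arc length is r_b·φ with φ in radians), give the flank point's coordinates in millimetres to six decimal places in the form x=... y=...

pitch radius r_p = m·N/2 = 4.166·52/2 = 108.316000
base radius r_b = r_p·cos α = 108.316000·cos 22.893° = 99.784267
roll angle φ = 27.247° = 0.47554986 rad
x = r_b·(cos φ + φ·sin φ) = 99.784267·(0.88904111 + 0.47554986·0.45782737) = 110.437321
y = r_b·(sin φ − φ·cos φ) = 99.784267·(0.45782737 − 0.47554986·0.88904111) = 3.496839

x=110.437321 y=3.496839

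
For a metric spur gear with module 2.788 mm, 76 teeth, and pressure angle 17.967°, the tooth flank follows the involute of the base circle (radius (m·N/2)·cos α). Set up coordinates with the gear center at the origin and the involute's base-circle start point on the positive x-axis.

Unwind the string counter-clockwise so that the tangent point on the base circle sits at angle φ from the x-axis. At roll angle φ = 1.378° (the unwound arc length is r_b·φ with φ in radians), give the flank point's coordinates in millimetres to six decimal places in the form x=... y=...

x=100.806713 y=0.000467

pitch radius r_p = m·N/2 = 2.788·76/2 = 105.944000
base radius r_b = r_p·cos α = 105.944000·cos 17.967° = 100.777571
roll angle φ = 1.378° = 0.02405064 rad
x = r_b·(cos φ + φ·sin φ) = 100.777571·(0.99971080 + 0.02405064·0.02404832) = 100.806713
y = r_b·(sin φ − φ·cos φ) = 100.777571·(0.02404832 − 0.02405064·0.99971080) = 0.000467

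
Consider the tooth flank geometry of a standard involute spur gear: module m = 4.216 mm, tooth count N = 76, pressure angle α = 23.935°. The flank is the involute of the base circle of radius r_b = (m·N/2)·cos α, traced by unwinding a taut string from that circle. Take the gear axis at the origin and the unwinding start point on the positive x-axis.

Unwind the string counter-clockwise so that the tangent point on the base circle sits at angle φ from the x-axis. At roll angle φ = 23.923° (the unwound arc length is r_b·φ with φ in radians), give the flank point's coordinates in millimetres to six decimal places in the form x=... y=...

pitch radius r_p = m·N/2 = 4.216·76/2 = 160.208000
base radius r_b = r_p·cos α = 160.208000·cos 23.935° = 146.431121
roll angle φ = 23.923° = 0.41753512 rad
x = r_b·(cos φ + φ·sin φ) = 146.431121·(0.91409125 + 0.41753512·0.40550856) = 158.644254
y = r_b·(sin φ − φ·cos φ) = 146.431121·(0.40550856 − 0.41753512·0.91409125) = 3.491410

x=158.644254 y=3.491410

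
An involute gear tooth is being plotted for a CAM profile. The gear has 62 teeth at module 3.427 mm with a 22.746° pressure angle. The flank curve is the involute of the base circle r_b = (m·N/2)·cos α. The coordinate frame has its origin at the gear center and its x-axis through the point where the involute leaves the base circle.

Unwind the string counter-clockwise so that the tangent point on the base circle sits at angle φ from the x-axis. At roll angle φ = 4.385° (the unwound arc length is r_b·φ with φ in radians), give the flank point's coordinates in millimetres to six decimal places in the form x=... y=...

x=98.261244 y=0.014631

pitch radius r_p = m·N/2 = 3.427·62/2 = 106.237000
base radius r_b = r_p·cos α = 106.237000·cos 22.746° = 97.974733
roll angle φ = 4.385° = 0.07653269 rad
x = r_b·(cos φ + φ·sin φ) = 97.974733·(0.99707280 + 0.07653269·0.07645800) = 98.261244
y = r_b·(sin φ − φ·cos φ) = 97.974733·(0.07645800 − 0.07653269·0.99707280) = 0.014631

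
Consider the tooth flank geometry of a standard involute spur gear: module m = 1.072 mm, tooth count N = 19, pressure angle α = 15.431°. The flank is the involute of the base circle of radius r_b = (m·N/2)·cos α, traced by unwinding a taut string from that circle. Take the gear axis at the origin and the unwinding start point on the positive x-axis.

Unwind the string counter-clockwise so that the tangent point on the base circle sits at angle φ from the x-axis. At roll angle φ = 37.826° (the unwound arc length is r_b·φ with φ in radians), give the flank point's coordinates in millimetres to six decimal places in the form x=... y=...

x=11.728696 y=0.901172

pitch radius r_p = m·N/2 = 1.072·19/2 = 10.184000
base radius r_b = r_p·cos α = 10.184000·cos 15.431° = 9.816883
roll angle φ = 37.826° = 0.66018824 rad
x = r_b·(cos φ + φ·sin φ) = 9.816883·(0.78987680 + 0.66018824·0.61326555) = 11.728696
y = r_b·(sin φ − φ·cos φ) = 9.816883·(0.61326555 − 0.66018824·0.78987680) = 0.901172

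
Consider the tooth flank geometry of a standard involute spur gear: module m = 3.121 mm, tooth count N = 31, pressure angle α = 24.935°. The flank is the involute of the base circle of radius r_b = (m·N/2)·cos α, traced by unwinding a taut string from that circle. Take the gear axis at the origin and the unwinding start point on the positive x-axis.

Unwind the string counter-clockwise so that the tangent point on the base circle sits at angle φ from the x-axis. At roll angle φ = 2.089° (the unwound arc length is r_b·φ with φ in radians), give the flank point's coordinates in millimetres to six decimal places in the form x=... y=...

pitch radius r_p = m·N/2 = 3.121·31/2 = 48.375500
base radius r_b = r_p·cos α = 48.375500·cos 24.935° = 43.866258
roll angle φ = 2.089° = 0.03645993 rad
x = r_b·(cos φ + φ·sin φ) = 43.866258·(0.99933541 + 0.03645993·0.03645185) = 43.895404
y = r_b·(sin φ − φ·cos φ) = 43.866258·(0.03645185 − 0.03645993·0.99933541) = 0.000709

x=43.895404 y=0.000709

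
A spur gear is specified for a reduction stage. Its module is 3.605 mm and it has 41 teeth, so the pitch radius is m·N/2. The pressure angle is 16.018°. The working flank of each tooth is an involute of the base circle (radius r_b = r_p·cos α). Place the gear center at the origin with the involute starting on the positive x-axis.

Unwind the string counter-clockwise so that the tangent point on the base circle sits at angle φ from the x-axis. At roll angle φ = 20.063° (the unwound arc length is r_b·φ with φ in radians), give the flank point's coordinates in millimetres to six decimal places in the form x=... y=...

pitch radius r_p = m·N/2 = 3.605·41/2 = 73.902500
base radius r_b = r_p·cos α = 73.902500·cos 16.018° = 71.033239
roll angle φ = 20.063° = 0.35016541 rad
x = r_b·(cos φ + φ·sin φ) = 71.033239·(0.93931598 + 0.35016541·0.34305318) = 75.255550
y = r_b·(sin φ − φ·cos φ) = 71.033239·(0.34305318 − 0.35016541·0.93931598) = 1.004212

x=75.255550 y=1.004212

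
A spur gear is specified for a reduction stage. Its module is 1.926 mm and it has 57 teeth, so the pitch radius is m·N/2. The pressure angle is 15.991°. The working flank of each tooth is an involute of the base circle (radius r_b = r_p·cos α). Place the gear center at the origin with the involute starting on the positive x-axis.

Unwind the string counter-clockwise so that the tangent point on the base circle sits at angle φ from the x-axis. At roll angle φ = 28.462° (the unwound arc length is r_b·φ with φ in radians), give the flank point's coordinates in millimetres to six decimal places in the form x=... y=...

pitch radius r_p = m·N/2 = 1.926·57/2 = 54.891000
base radius r_b = r_p·cos α = 54.891000·cos 15.991° = 52.766992
roll angle φ = 28.462° = 0.49675561 rad
x = r_b·(cos φ + φ·sin φ) = 52.766992·(0.87913338 + 0.49675561·0.47657580) = 58.881371
y = r_b·(sin φ − φ·cos φ) = 52.766992·(0.47657580 − 0.49675561·0.87913338) = 2.103364

x=58.881371 y=2.103364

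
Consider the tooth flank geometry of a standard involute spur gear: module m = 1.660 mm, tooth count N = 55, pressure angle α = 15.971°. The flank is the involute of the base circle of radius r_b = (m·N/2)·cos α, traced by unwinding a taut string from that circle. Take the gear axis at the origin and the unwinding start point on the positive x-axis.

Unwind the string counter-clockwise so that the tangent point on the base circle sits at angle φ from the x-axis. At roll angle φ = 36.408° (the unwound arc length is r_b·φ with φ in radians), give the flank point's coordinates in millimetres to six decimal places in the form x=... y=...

x=51.873994 y=3.604195

pitch radius r_p = m·N/2 = 1.660·55/2 = 45.650000
base radius r_b = r_p·cos α = 45.650000·cos 15.971° = 43.887960
roll angle φ = 36.408° = 0.63543947 rad
x = r_b·(cos φ + φ·sin φ) = 43.887960·(0.80481093 + 0.63543947·0.59353127) = 51.873994
y = r_b·(sin φ − φ·cos φ) = 43.887960·(0.59353127 − 0.63543947·0.80481093) = 3.604195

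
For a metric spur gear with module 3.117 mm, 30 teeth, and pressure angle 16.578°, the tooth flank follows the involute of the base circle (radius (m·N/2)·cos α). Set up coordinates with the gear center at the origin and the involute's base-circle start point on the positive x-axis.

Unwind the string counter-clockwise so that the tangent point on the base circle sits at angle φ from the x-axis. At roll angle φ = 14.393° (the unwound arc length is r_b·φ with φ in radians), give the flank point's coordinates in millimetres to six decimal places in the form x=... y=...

pitch radius r_p = m·N/2 = 3.117·30/2 = 46.755000
base radius r_b = r_p·cos α = 46.755000·cos 16.578° = 44.811498
roll angle φ = 14.393° = 0.25120524 rad
x = r_b·(cos φ + φ·sin φ) = 44.811498·(0.96861354 + 0.25120524·0.24857155) = 46.203164
y = r_b·(sin φ − φ·cos φ) = 44.811498·(0.24857155 − 0.25120524·0.96861354) = 0.235294

x=46.203164 y=0.235294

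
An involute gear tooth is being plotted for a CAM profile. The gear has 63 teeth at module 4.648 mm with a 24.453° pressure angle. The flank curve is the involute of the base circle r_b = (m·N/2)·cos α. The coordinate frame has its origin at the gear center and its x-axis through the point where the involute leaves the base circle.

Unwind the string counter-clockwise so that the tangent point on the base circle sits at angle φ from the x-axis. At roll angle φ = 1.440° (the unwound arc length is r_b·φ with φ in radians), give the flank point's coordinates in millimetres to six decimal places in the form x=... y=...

pitch radius r_p = m·N/2 = 4.648·63/2 = 146.412000
base radius r_b = r_p·cos α = 146.412000·cos 24.453° = 133.279010
roll angle φ = 1.440° = 0.02513274 rad
x = r_b·(cos φ + φ·sin φ) = 133.279010·(0.99968419 + 0.02513274·0.02513010) = 133.321097
y = r_b·(sin φ − φ·cos φ) = 133.279010·(0.02513010 − 0.02513274·0.99968419) = 0.000705

x=133.321097 y=0.000705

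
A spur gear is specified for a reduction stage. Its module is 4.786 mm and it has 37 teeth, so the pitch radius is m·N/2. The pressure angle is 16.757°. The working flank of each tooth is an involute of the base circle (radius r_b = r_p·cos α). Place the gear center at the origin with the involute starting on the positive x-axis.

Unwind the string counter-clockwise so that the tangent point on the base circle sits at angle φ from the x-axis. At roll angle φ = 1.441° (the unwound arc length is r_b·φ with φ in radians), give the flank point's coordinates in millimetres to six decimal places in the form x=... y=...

x=84.808017 y=0.000450

pitch radius r_p = m·N/2 = 4.786·37/2 = 88.541000
base radius r_b = r_p·cos α = 88.541000·cos 16.757° = 84.781208
roll angle φ = 1.441° = 0.02515019 rad
x = r_b·(cos φ + φ·sin φ) = 84.781208·(0.99968375 + 0.02515019·0.02514754) = 84.808017
y = r_b·(sin φ − φ·cos φ) = 84.781208·(0.02514754 − 0.02515019·0.99968375) = 0.000450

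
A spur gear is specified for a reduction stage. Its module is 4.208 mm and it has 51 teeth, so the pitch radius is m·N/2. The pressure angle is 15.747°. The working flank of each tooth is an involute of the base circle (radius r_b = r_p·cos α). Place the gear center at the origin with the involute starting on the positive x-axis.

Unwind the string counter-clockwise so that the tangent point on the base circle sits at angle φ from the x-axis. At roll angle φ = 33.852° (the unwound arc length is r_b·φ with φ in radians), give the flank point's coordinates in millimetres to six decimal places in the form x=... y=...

pitch radius r_p = m·N/2 = 4.208·51/2 = 107.304000
base radius r_b = r_p·cos α = 107.304000·cos 15.747° = 103.276822
roll angle φ = 33.852° = 0.59082886 rad
x = r_b·(cos φ + φ·sin φ) = 103.276822·(0.83047925 + 0.59082886·0.55704956) = 119.759824
y = r_b·(sin φ − φ·cos φ) = 103.276822·(0.55704956 − 0.59082886·0.83047925) = 6.855356

x=119.759824 y=6.855356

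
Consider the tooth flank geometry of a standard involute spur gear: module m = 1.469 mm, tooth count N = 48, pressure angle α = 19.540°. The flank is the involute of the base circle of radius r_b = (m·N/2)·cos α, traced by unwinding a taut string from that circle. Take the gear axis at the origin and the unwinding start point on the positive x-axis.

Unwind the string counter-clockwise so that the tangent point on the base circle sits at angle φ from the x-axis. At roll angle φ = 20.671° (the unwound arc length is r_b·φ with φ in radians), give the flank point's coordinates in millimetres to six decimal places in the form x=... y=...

pitch radius r_p = m·N/2 = 1.469·48/2 = 35.256000
base radius r_b = r_p·cos α = 35.256000·cos 19.540° = 33.225544
roll angle φ = 20.671° = 0.36077701 rad
x = r_b·(cos φ + φ·sin φ) = 33.225544·(0.93562282 + 0.36077701·0.35300133) = 35.318009
y = r_b·(sin φ − φ·cos φ) = 33.225544·(0.35300133 − 0.36077701·0.93562282) = 0.513339

x=35.318009 y=0.513339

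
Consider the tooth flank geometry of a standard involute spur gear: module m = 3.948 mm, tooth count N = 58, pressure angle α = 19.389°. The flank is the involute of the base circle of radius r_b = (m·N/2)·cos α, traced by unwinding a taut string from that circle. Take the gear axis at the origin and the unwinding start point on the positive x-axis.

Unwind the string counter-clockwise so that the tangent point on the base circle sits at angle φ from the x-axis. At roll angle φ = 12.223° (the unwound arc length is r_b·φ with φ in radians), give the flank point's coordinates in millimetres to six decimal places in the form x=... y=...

pitch radius r_p = m·N/2 = 3.948·58/2 = 114.492000
base radius r_b = r_p·cos α = 114.492000·cos 19.389° = 107.998748
roll angle φ = 12.223° = 0.21333159 rad
x = r_b·(cos φ + φ·sin φ) = 107.998748·(0.97733098 + 0.21333159·0.21171714) = 110.428389
y = r_b·(sin φ − φ·cos φ) = 107.998748·(0.21171714 − 0.21333159·0.97733098) = 0.347925

x=110.428389 y=0.347925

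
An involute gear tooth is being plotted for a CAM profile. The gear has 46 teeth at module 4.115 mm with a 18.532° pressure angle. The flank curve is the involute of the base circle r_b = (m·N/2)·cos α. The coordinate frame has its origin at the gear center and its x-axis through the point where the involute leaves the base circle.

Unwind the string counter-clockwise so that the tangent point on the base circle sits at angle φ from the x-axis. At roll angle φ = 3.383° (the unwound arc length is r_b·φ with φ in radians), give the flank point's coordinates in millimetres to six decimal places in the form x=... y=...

x=89.893593 y=0.006155

pitch radius r_p = m·N/2 = 4.115·46/2 = 94.645000
base radius r_b = r_p·cos α = 94.645000·cos 18.532° = 89.737306
roll angle φ = 3.383° = 0.05904449 rad
x = r_b·(cos φ + φ·sin φ) = 89.737306·(0.99825738 + 0.05904449·0.05901019) = 89.893593
y = r_b·(sin φ − φ·cos φ) = 89.737306·(0.05901019 − 0.05904449·0.99825738) = 0.006155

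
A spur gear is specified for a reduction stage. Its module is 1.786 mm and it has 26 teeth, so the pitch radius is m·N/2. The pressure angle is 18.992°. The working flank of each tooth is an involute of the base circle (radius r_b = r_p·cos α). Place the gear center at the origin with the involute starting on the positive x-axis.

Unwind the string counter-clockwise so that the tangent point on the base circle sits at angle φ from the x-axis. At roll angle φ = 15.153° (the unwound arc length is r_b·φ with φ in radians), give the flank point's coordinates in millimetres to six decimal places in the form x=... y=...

pitch radius r_p = m·N/2 = 1.786·26/2 = 23.218000
base radius r_b = r_p·cos α = 23.218000·cos 18.992° = 21.954106
roll angle φ = 15.153° = 0.26446974 rad
x = r_b·(cos φ + φ·sin φ) = 21.954106·(0.96523124 + 0.26446974·0.26139748) = 22.708514
y = r_b·(sin φ − φ·cos φ) = 21.954106·(0.26139748 − 0.26446974·0.96523124) = 0.134426

x=22.708514 y=0.134426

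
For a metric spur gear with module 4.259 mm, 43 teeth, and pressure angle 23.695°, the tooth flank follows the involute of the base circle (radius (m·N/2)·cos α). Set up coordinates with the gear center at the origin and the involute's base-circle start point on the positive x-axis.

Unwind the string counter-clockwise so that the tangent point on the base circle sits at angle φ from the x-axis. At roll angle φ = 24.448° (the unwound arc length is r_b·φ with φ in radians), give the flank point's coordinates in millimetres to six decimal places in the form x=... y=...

pitch radius r_p = m·N/2 = 4.259·43/2 = 91.568500
base radius r_b = r_p·cos α = 91.568500·cos 23.695° = 83.849062
roll angle φ = 24.448° = 0.42669810 rad
x = r_b·(cos φ + φ·sin φ) = 83.849062·(0.91033726 + 0.42669810·0.41386722) = 91.138364
y = r_b·(sin φ − φ·cos φ) = 83.849062·(0.41386722 − 0.42669810·0.91033726) = 2.132117

x=91.138364 y=2.132117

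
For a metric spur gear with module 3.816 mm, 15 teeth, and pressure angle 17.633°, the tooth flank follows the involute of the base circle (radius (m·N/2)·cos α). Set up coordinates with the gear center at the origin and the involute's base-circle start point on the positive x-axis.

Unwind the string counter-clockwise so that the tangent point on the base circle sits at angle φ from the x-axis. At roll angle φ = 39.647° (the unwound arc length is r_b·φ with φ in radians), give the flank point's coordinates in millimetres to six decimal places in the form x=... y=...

x=33.044225 y=2.870599

pitch radius r_p = m·N/2 = 3.816·15/2 = 28.620000
base radius r_b = r_p·cos α = 28.620000·cos 17.633° = 27.275328
roll angle φ = 39.647° = 0.69197069 rad
x = r_b·(cos φ + φ·sin φ) = 27.275328·(0.76999010 + 0.69197069·0.63805583) = 33.044225
y = r_b·(sin φ − φ·cos φ) = 27.275328·(0.63805583 − 0.69197069·0.76999010) = 2.870599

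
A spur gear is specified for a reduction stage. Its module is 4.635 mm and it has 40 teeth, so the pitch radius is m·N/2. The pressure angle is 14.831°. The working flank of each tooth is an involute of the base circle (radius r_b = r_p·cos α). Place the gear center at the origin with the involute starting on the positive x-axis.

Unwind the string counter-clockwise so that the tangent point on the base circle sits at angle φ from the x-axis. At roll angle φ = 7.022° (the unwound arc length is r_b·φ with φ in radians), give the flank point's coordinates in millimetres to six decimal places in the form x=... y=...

pitch radius r_p = m·N/2 = 4.635·40/2 = 92.700000
base radius r_b = r_p·cos α = 92.700000·cos 14.831° = 89.611703
roll angle φ = 7.022° = 0.12255702 rad
x = r_b·(cos φ + φ·sin φ) = 89.611703·(0.99249928 + 0.12255702·0.12225044) = 90.282172
y = r_b·(sin φ − φ·cos φ) = 89.611703·(0.12225044 − 0.12255702·0.99249928) = 0.054904

x=90.282172 y=0.054904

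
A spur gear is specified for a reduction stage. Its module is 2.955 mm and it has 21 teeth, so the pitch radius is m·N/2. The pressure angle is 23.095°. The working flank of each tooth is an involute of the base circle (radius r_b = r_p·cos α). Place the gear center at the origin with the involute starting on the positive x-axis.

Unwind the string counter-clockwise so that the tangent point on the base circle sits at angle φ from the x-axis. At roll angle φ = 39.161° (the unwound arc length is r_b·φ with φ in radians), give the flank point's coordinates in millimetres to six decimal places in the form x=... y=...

pitch radius r_p = m·N/2 = 2.955·21/2 = 31.027500
base radius r_b = r_p·cos α = 31.027500·cos 23.095° = 28.540824
roll angle φ = 39.161° = 0.68348839 rad
x = r_b·(cos φ + φ·sin φ) = 28.540824·(0.77537452 + 0.68348839·0.63150167) = 34.448734
y = r_b·(sin φ − φ·cos φ) = 28.540824·(0.63150167 − 0.68348839·0.77537452) = 2.898098

x=34.448734 y=2.898098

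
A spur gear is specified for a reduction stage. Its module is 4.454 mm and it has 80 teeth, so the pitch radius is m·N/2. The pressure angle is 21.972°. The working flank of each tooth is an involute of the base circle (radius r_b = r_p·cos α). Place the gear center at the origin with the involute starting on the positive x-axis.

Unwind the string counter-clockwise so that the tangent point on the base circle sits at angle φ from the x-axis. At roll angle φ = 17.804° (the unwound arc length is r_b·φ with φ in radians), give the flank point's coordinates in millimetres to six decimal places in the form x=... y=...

x=173.004819 y=1.636538

pitch radius r_p = m·N/2 = 4.454·80/2 = 178.160000
base radius r_b = r_p·cos α = 178.160000·cos 21.972° = 165.219671
roll angle φ = 17.804° = 0.31073842 rad
x = r_b·(cos φ + φ·sin φ) = 165.219671·(0.95210805 + 0.31073842·0.30576178) = 173.004819
y = r_b·(sin φ − φ·cos φ) = 165.219671·(0.30576178 − 0.31073842·0.95210805) = 1.636538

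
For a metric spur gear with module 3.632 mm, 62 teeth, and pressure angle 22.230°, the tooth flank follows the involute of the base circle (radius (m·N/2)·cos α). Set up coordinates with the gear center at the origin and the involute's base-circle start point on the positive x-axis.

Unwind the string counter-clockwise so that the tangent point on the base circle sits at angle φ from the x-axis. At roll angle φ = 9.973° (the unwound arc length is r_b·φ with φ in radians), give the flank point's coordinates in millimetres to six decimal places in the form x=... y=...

pitch radius r_p = m·N/2 = 3.632·62/2 = 112.592000
base radius r_b = r_p·cos α = 112.592000·cos 22.230° = 104.223332
roll angle φ = 9.973° = 0.17406169 rad
x = r_b·(cos φ + φ·sin φ) = 104.223332·(0.98488947 + 0.17406169·0.17318408) = 105.790245
y = r_b·(sin φ − φ·cos φ) = 104.223332·(0.17318408 − 0.17406169·0.98488947) = 0.182657

x=105.790245 y=0.182657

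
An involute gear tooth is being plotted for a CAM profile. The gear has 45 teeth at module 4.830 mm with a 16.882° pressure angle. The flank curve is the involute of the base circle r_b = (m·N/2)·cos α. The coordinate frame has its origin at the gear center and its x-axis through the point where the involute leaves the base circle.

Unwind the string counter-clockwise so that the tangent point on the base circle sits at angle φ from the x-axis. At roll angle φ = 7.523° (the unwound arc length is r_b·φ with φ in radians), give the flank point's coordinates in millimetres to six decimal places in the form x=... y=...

x=104.884183 y=0.078331

pitch radius r_p = m·N/2 = 4.830·45/2 = 108.675000
base radius r_b = r_p·cos α = 108.675000·cos 16.882° = 103.991636
roll angle φ = 7.523° = 0.13130112 rad
x = r_b·(cos φ + φ·sin φ) = 103.991636·(0.99139238 + 0.13130112·0.13092417) = 104.884183
y = r_b·(sin φ − φ·cos φ) = 103.991636·(0.13092417 − 0.13130112·0.99139238) = 0.078331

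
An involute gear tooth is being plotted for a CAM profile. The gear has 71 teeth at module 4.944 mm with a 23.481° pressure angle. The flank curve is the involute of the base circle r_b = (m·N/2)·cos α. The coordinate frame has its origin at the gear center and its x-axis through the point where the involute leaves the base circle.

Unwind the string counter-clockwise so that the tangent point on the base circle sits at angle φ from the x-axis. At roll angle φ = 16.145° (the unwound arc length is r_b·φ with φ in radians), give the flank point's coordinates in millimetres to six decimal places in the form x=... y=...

pitch radius r_p = m·N/2 = 4.944·71/2 = 175.512000
base radius r_b = r_p·cos α = 175.512000·cos 23.481° = 160.978247
roll angle φ = 16.145° = 0.28178341 rad
x = r_b·(cos φ + φ·sin φ) = 160.978247·(0.96056106 + 0.28178341·0.27806916) = 167.242930
y = r_b·(sin φ − φ·cos φ) = 160.978247·(0.27806916 − 0.28178341·0.96056106) = 1.191077

x=167.242930 y=1.191077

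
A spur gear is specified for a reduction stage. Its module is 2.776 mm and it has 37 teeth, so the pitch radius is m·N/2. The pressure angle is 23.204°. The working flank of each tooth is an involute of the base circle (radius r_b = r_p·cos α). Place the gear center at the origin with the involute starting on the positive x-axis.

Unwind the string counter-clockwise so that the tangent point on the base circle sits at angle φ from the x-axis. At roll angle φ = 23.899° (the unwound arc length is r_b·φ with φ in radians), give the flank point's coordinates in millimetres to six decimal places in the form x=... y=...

pitch radius r_p = m·N/2 = 2.776·37/2 = 51.356000
base radius r_b = r_p·cos α = 51.356000·cos 23.204° = 47.201702
roll angle φ = 23.899° = 0.41711624 rad
x = r_b·(cos φ + φ·sin φ) = 47.201702·(0.91426103 + 0.41711624·0.40512563) = 51.131031
y = r_b·(sin φ − φ·cos φ) = 47.201702·(0.40512563 − 0.41711624·0.91426103) = 1.122103

x=51.131031 y=1.122103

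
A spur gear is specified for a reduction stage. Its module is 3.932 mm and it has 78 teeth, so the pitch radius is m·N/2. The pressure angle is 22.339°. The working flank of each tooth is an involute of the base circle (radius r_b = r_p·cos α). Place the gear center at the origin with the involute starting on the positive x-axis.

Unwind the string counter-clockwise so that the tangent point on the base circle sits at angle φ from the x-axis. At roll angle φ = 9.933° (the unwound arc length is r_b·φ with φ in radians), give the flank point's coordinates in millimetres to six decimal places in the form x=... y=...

x=143.954917 y=0.245608

pitch radius r_p = m·N/2 = 3.932·78/2 = 153.348000
base radius r_b = r_p·cos α = 153.348000·cos 22.339° = 141.839419
roll angle φ = 9.933° = 0.17336355 rad
x = r_b·(cos φ + φ·sin φ) = 141.839419·(0.98501014 + 0.17336355·0.17249645) = 143.954917
y = r_b·(sin φ − φ·cos φ) = 141.839419·(0.17249645 − 0.17336355·0.98501014) = 0.245608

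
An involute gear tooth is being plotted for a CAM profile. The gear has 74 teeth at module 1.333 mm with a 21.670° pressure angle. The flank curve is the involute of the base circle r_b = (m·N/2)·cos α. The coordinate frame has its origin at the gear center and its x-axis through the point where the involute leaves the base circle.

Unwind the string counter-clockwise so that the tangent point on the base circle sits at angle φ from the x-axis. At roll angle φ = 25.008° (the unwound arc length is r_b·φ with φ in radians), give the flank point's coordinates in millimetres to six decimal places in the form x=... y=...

pitch radius r_p = m·N/2 = 1.333·74/2 = 49.321000
base radius r_b = r_p·cos α = 49.321000·cos 21.670° = 45.835290
roll angle φ = 25.008° = 0.43647194 rad
x = r_b·(cos φ + φ·sin φ) = 45.835290·(0.90624877 + 0.43647194·0.42274480) = 49.995530
y = r_b·(sin φ − φ·cos φ) = 45.835290·(0.42274480 − 0.43647194·0.90624877) = 1.246383

x=49.995530 y=1.246383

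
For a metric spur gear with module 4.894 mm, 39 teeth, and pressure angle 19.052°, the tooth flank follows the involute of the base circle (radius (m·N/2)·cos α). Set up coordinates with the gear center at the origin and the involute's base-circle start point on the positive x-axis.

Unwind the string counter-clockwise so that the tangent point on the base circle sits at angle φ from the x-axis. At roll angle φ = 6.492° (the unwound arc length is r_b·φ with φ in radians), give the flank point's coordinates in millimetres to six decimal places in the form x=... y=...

pitch radius r_p = m·N/2 = 4.894·39/2 = 95.433000
base radius r_b = r_p·cos α = 95.433000·cos 19.052° = 90.205439
roll angle φ = 6.492° = 0.11330678 rad
x = r_b·(cos φ + φ·sin φ) = 90.205439·(0.99358765 + 0.11330678·0.11306448) = 90.782630
y = r_b·(sin φ − φ·cos φ) = 90.205439·(0.11306448 − 0.11330678·0.99358765) = 0.043684

x=90.782630 y=0.043684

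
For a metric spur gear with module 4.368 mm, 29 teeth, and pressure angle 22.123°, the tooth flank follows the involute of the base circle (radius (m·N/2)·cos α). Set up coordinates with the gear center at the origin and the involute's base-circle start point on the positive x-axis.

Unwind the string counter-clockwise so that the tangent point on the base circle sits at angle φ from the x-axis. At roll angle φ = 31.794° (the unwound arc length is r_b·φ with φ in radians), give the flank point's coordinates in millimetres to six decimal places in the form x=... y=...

pitch radius r_p = m·N/2 = 4.368·29/2 = 63.336000
base radius r_b = r_p·cos α = 63.336000·cos 22.123° = 58.673047
roll angle φ = 31.794° = 0.55490998 rad
x = r_b·(cos φ + φ·sin φ) = 58.673047·(0.84994787 + 0.55490998·0.52686679) = 67.022897
y = r_b·(sin φ − φ·cos φ) = 58.673047·(0.52686679 − 0.55490998·0.84994787) = 3.240057

x=67.022897 y=3.240057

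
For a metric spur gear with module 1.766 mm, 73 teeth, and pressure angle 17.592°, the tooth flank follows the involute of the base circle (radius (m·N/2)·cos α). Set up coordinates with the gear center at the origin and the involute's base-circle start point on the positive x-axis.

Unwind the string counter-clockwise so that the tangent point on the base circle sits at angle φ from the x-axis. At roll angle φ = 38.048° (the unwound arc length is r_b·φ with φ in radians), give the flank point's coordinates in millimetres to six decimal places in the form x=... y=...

pitch radius r_p = m·N/2 = 1.766·73/2 = 64.459000
base radius r_b = r_p·cos α = 64.459000·cos 17.592° = 61.444438
roll angle φ = 38.048° = 0.66406287 rad
x = r_b·(cos φ + φ·sin φ) = 61.444438·(0.78749470 + 0.66406287·0.61632142) = 73.534914
y = r_b·(sin φ − φ·cos φ) = 61.444438·(0.61632142 − 0.66406287·0.78749470) = 5.737401

x=73.534914 y=5.737401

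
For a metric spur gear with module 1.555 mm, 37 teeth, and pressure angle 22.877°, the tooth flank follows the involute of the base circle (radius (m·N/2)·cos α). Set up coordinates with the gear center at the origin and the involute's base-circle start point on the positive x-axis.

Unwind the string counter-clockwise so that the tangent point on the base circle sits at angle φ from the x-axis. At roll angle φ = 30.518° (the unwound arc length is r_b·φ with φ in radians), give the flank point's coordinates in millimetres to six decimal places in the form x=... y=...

x=30.001957 y=1.297569

pitch radius r_p = m·N/2 = 1.555·37/2 = 28.767500
base radius r_b = r_p·cos α = 28.767500·cos 22.877° = 26.504693
roll angle φ = 30.518° = 0.53263958 rad
x = r_b·(cos φ + φ·sin φ) = 26.504693·(0.86146967 + 0.53263958·0.50780903) = 30.001957
y = r_b·(sin φ − φ·cos φ) = 26.504693·(0.50780903 − 0.53263958·0.86146967) = 1.297569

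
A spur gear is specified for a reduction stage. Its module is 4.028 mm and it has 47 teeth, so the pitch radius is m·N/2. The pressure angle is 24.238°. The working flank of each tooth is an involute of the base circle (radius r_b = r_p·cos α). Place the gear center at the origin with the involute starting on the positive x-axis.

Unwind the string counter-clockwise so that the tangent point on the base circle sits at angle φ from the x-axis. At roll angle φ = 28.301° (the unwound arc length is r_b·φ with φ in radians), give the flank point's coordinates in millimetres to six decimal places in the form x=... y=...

x=96.209620 y=3.383473

pitch radius r_p = m·N/2 = 4.028·47/2 = 94.658000
base radius r_b = r_p·cos α = 94.658000·cos 24.238° = 86.313712
roll angle φ = 28.301° = 0.49394563 rad
x = r_b·(cos φ + φ·sin φ) = 86.313712·(0.88046908 + 0.49394563·0.47410358) = 96.209620
y = r_b·(sin φ − φ·cos φ) = 86.313712·(0.47410358 − 0.49394563·0.88046908) = 3.383473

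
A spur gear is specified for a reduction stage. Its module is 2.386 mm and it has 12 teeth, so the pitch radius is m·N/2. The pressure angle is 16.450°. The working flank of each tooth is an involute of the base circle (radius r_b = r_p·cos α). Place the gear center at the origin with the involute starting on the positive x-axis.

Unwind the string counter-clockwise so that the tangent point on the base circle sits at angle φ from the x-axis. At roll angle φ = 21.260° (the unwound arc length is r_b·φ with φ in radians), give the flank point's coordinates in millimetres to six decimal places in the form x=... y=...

x=14.642916 y=0.230611

pitch radius r_p = m·N/2 = 2.386·12/2 = 14.316000
base radius r_b = r_p·cos α = 14.316000·cos 16.450° = 13.730006
roll angle φ = 21.260° = 0.37105700 rad
x = r_b·(cos φ + φ·sin φ) = 13.730006·(0.93194460 + 0.37105700·0.36260070) = 14.642916
y = r_b·(sin φ − φ·cos φ) = 13.730006·(0.36260070 − 0.37105700·0.93194460) = 0.230611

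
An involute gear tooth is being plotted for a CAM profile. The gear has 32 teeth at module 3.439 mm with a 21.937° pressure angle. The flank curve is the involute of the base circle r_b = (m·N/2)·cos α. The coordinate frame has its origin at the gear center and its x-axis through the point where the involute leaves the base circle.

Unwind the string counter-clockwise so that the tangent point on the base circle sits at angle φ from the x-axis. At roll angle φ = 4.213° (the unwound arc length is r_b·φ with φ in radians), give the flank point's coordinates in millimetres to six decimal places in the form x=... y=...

x=51.177792 y=0.006760

pitch radius r_p = m·N/2 = 3.439·32/2 = 55.024000
base radius r_b = r_p·cos α = 55.024000·cos 21.937° = 51.039998
roll angle φ = 4.213° = 0.07353072 rad
x = r_b·(cos φ + φ·sin φ) = 51.039998·(0.99729783 + 0.07353072·0.07346448) = 51.177792
y = r_b·(sin φ − φ·cos φ) = 51.039998·(0.07346448 − 0.07353072·0.99729783) = 0.006760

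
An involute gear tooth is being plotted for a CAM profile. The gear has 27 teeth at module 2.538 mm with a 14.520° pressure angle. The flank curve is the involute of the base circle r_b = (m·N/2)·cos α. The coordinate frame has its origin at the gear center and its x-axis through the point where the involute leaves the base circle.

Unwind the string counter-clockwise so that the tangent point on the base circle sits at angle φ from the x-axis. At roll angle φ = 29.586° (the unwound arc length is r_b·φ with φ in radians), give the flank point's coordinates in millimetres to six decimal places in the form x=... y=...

x=37.300271 y=1.482084

pitch radius r_p = m·N/2 = 2.538·27/2 = 34.263000
base radius r_b = r_p·cos α = 34.263000·cos 14.520° = 33.168646
roll angle φ = 29.586° = 0.51637311 rad
x = r_b·(cos φ + φ·sin φ) = 33.168646·(0.86961560 + 0.51637311·0.49372939) = 37.300271
y = r_b·(sin φ − φ·cos φ) = 33.168646·(0.49372939 − 0.51637311·0.86961560) = 1.482084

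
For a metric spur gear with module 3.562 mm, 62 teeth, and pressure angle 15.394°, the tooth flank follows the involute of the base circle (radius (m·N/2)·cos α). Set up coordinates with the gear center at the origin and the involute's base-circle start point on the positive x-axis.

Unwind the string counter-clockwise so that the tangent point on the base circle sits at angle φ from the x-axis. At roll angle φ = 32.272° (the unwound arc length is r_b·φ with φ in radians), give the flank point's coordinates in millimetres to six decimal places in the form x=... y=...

pitch radius r_p = m·N/2 = 3.562·62/2 = 110.422000
base radius r_b = r_p·cos α = 110.422000·cos 15.394° = 106.460413
roll angle φ = 32.272° = 0.56325266 rad
x = r_b·(cos φ + φ·sin φ) = 106.460413·(0.84552287 + 0.56325266·0.53393921) = 122.031903
y = r_b·(sin φ − φ·cos φ) = 106.460413·(0.53393921 − 0.56325266·0.84552287) = 6.142363

x=122.031903 y=6.142363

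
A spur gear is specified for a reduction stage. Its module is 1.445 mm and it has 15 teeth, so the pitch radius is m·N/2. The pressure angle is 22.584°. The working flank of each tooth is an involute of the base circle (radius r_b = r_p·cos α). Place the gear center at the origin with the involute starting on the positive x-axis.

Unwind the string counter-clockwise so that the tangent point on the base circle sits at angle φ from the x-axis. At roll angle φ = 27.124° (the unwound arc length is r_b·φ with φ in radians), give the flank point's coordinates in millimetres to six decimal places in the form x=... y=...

pitch radius r_p = m·N/2 = 1.445·15/2 = 10.837500
base radius r_b = r_p·cos α = 10.837500·cos 22.584° = 10.006453
roll angle φ = 27.124° = 0.47340311 rad
x = r_b·(cos φ + φ·sin φ) = 10.006453·(0.89002191 + 0.47340311·0.45591776) = 11.065684
y = r_b·(sin φ − φ·cos φ) = 10.006453·(0.45591776 − 0.47340311·0.89002191) = 0.346009

x=11.065684 y=0.346009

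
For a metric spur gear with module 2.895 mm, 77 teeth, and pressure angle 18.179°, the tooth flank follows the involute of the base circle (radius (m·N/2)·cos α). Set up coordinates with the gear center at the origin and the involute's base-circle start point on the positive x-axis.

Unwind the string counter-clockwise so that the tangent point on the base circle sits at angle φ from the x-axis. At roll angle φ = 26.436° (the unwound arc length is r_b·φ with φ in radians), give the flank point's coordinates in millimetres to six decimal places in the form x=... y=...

x=116.573105 y=3.393882

pitch radius r_p = m·N/2 = 2.895·77/2 = 111.457500
base radius r_b = r_p·cos α = 111.457500·cos 18.179° = 105.894262
roll angle φ = 26.436° = 0.46139524 rad
x = r_b·(cos φ + φ·sin φ) = 105.894262·(0.89543221 + 0.46139524·0.44519788) = 116.573105
y = r_b·(sin φ − φ·cos φ) = 105.894262·(0.44519788 − 0.46139524·0.89543221) = 3.393882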